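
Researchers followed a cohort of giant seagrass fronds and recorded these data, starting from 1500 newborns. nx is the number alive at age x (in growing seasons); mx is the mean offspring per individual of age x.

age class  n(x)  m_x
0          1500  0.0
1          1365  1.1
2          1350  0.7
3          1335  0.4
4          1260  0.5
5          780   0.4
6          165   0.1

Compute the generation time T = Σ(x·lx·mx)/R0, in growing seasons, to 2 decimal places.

lx = nx/n0 = nx/1500: 1, 0.91, 0.9, 0.89, 0.84, 0.52, 0.11
lx·mx: 0, 1.001, 0.63, 0.356, 0.42, 0.208, 0.011 → R0 = 2.626
x·lx·mx: 0, 1.001, 1.26, 1.068, 1.68, 1.04, 0.066 → Σ = 6.115
T = 6.115 / 2.626 = 2.328637… → 2.33

2.33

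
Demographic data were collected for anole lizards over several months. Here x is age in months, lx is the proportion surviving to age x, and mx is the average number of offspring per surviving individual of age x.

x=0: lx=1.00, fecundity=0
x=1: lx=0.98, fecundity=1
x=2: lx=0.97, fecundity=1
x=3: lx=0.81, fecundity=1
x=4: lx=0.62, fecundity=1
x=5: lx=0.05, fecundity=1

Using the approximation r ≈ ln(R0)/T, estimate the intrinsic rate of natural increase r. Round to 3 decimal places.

0.523

R0 = Σ lx·mx = 0 + 0.98 + 0.97 + 0.81 + 0.62 + 0.05 = 3.43
Σ x·lx·mx = 8.08; T = 8.08/3.43 = 2.35569…
r ≈ ln(R0)/T = ln(3.43)/2.35569… = 0.52323… → 0.523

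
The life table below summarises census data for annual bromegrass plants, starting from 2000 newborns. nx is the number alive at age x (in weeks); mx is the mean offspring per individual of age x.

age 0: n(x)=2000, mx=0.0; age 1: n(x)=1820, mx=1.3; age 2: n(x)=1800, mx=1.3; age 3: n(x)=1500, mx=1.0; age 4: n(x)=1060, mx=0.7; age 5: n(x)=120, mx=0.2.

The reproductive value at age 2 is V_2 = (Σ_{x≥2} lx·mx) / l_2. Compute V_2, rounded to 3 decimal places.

lx = nx/n0 = nx/2000: 1, 0.91, 0.9, 0.75, 0.53, 0.06
lx·mx for x ≥ 2: 1.17, 0.75, 0.371, 0.012 → sum = 2.303
V_2 = 2.303 / l_2 = 2.303 / 0.9 = 2.558889… → 2.559

2.559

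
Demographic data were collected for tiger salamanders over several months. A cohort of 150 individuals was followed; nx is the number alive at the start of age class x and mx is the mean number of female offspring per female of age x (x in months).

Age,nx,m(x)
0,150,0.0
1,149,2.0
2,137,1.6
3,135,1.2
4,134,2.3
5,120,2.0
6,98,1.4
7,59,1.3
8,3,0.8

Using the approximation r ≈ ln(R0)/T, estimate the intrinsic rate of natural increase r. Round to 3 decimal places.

lx = nx/n0 = nx/150: 1, 0.99333…, 0.91333…, 0.9, 0.89333…, 0.8, 0.65333…, 0.39333…, 0.02
R0 = Σ lx·mx = 0 + 1.98667… + 1.46133… + 1.08 + 2.05467… + 1.6 + 0.91467… + 0.51133… + 0.016 = 9.624667…
Σ x·lx·mx = 33.563333…; T = 33.563333…/9.624667… = 3.48722…
r ≈ ln(R0)/T = ln(9.624667…)/3.48722… = 0.64932… → 0.649

0.649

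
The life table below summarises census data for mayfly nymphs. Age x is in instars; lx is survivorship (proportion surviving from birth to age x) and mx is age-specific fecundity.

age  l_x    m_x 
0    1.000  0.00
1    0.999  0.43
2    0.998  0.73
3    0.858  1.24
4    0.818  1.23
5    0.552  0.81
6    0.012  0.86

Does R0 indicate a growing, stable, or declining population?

growing

R0 = Σ lx·mx = 0 + 0.42957 + 0.72854 + 1.06392 + 1.00614 + 0.44712 + 0.01032 = 3.68561
R0 > 1, so the population is growing.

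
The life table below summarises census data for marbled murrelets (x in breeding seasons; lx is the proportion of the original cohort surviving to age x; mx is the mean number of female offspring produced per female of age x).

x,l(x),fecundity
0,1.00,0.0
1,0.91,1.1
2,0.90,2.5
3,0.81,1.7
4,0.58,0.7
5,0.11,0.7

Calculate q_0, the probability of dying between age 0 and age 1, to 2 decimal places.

0.09

q_0 = (l_0 − l_1) / l_0 = (1 − 0.91) / 1
     = 0.09 / 1 = 0.09 → 0.09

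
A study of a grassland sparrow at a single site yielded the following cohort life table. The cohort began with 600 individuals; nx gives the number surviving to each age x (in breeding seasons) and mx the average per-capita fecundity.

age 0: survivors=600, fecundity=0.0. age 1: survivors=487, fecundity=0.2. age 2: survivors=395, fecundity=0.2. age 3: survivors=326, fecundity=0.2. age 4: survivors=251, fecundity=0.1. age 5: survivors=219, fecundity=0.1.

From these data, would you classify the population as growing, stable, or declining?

declining

lx = nx/n0 = nx/600: 1, 0.81167…, 0.65833…, 0.54333…, 0.41833…, 0.365
R0 = Σ lx·mx = 0 + 0.162333… + 0.131667… + 0.108667… + 0.041833… + 0.0365 = 0.481…
R0 < 1, so the population is declining.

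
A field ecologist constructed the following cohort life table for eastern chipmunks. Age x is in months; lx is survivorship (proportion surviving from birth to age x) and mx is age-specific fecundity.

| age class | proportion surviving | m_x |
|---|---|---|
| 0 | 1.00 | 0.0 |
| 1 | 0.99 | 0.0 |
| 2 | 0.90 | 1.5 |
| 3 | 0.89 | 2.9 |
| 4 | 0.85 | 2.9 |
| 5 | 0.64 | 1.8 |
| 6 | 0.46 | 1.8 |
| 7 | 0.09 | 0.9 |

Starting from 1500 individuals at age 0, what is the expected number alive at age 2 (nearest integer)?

1350

Expected survivors = N0 · l_2 = 1500 × 0.90 = 1350 → 1350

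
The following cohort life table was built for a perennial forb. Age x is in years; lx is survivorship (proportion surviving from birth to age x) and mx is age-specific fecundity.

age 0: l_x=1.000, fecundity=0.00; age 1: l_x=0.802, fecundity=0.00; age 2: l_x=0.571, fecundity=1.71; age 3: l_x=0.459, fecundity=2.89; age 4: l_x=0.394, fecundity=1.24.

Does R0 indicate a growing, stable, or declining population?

R0 = Σ lx·mx = 0 + 0 + 0.97641 + 1.32651 + 0.48856 = 2.79148
R0 > 1, so the population is growing.

growing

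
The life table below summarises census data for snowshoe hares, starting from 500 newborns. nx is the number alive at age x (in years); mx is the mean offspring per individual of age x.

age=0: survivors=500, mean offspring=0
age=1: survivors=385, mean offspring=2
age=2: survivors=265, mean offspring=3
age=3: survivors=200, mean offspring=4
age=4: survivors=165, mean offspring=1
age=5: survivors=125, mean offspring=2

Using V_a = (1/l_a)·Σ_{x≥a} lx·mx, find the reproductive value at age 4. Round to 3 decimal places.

lx = nx/n0 = nx/500: 1, 0.77, 0.53, 0.4, 0.33, 0.25
lx·mx for x ≥ 4: 0.33, 0.5 → sum = 0.83
V_4 = 0.83 / l_4 = 0.83 / 0.33 = 2.515152… → 2.515

2.515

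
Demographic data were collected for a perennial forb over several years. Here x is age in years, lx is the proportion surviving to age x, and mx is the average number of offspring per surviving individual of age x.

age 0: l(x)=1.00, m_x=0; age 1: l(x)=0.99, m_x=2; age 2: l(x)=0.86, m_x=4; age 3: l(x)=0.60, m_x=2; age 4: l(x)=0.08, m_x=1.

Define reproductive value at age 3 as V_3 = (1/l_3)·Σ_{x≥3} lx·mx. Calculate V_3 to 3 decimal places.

lx·mx for x ≥ 3: 1.2, 0.08 → sum = 1.28
V_3 = 1.28 / l_3 = 1.28 / 0.6 = 2.133333… → 2.133

2.133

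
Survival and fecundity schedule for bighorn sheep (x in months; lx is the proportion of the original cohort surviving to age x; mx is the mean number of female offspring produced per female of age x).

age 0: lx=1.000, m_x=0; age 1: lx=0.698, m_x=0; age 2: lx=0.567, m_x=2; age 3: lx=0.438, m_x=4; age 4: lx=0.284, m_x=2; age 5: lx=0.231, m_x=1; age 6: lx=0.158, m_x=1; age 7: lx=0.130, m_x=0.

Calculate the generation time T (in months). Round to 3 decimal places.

lx·mx: 0, 0, 1.134, 1.752, 0.568, 0.231, 0.158, 0 → R0 = 3.843
x·lx·mx: 0, 0, 2.268, 5.256, 2.272, 1.155, 0.948, 0 → Σ = 11.899
T = 11.899 / 3.843 = 3.096279… → 3.096

3.096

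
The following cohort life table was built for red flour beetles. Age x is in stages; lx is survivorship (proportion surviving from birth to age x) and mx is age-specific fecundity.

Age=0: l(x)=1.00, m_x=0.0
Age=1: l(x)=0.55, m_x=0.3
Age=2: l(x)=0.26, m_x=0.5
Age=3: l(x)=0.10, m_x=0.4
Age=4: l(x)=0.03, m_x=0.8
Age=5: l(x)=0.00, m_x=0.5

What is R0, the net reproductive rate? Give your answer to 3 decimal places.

lx·mx by age: 0, 0.165, 0.13, 0.04, 0.024, 0
R0 = Σ lx·mx = 0.359 → 0.359

0.359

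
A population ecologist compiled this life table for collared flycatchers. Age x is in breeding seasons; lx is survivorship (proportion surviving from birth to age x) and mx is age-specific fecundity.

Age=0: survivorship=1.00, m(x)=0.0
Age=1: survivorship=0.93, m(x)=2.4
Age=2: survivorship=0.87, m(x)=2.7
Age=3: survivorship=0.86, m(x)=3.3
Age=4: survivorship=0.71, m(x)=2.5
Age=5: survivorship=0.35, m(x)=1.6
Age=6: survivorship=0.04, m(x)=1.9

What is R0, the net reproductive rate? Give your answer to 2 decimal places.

lx·mx by age: 0, 2.232, 2.349, 2.838, 1.775, 0.56, 0.076
R0 = Σ lx·mx = 9.83 → 9.83

9.83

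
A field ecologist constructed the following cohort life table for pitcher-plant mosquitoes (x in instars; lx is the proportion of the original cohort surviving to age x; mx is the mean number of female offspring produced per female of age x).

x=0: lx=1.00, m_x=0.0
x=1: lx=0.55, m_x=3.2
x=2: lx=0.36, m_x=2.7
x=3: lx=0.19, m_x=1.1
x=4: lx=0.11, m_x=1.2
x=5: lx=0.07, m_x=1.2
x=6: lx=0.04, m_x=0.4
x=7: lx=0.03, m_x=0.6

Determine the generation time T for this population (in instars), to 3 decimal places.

1.724

lx·mx: 0, 1.76, 0.972, 0.209, 0.132, 0.084, 0.016, 0.018 → R0 = 3.191
x·lx·mx: 0, 1.76, 1.944, 0.627, 0.528, 0.42, 0.096, 0.126 → Σ = 5.501
T = 5.501 / 3.191 = 1.723911… → 1.724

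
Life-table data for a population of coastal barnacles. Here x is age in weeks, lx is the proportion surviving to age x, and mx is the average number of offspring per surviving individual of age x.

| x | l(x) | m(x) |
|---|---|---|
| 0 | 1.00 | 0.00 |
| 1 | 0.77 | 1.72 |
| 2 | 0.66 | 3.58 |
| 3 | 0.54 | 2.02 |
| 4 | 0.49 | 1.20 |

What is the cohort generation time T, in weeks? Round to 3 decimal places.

2.176

lx·mx: 0, 1.3244, 2.3628, 1.0908, 0.588 → R0 = 5.366
x·lx·mx: 0, 1.3244, 4.7256, 3.2724, 2.352 → Σ = 11.6744
T = 11.6744 / 5.366 = 2.175624… → 2.176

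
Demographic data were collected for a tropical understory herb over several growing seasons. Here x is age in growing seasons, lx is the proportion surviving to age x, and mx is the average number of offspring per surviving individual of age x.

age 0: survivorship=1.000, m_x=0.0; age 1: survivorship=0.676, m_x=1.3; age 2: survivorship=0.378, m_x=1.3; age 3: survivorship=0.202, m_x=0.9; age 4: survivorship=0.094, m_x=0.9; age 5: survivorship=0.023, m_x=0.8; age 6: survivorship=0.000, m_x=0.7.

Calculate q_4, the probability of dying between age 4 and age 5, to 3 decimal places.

0.755

q_4 = (l_4 − l_5) / l_4 = (0.094 − 0.023) / 0.094
     = 0.071 / 0.094 = 0.755319… → 0.755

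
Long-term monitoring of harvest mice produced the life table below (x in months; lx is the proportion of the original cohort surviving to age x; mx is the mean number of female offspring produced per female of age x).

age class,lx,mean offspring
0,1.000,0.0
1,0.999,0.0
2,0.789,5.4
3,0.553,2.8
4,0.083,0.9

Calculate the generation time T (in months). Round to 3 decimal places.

2.289

lx·mx: 0, 0, 4.2606, 1.5484, 0.0747 → R0 = 5.8837
x·lx·mx: 0, 0, 8.5212, 4.6452, 0.2988 → Σ = 13.4652
T = 13.4652 / 5.8837 = 2.28856… → 2.289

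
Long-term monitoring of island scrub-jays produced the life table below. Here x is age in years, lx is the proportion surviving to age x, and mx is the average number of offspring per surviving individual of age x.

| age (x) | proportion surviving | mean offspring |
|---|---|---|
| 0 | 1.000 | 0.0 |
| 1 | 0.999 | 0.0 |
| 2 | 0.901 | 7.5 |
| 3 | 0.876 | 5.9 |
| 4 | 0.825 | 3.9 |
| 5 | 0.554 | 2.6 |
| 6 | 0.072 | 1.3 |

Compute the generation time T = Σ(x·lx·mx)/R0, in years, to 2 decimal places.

lx·mx: 0, 0, 6.7575, 5.1684, 3.2175, 1.4404, 0.0936 → R0 = 16.6774
x·lx·mx: 0, 0, 13.515, 15.5052, 12.87, 7.202, 0.5616 → Σ = 49.6538
T = 49.6538 / 16.6774 = 2.977311… → 2.98

2.98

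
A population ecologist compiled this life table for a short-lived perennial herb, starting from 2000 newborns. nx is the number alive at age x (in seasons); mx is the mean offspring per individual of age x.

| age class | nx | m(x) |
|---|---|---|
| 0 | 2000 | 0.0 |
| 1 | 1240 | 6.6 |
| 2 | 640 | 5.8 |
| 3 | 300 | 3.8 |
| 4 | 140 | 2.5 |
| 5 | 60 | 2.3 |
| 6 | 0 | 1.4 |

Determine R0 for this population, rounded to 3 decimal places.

lx = nx/n0 = nx/2000: 1, 0.62, 0.32, 0.15, 0.07, 0.03, 0
lx·mx by age: 0, 4.092, 1.856, 0.57, 0.175, 0.069, 0
R0 = Σ lx·mx = 6.762 → 6.762

6.762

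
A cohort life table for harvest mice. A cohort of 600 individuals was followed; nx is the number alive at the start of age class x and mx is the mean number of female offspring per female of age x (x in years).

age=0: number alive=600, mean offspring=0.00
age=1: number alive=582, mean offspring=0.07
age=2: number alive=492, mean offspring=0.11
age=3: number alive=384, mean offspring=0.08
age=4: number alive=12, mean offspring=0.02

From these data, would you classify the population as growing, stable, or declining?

declining

lx = nx/n0 = nx/600: 1, 0.97, 0.82, 0.64, 0.02
R0 = Σ lx·mx = 0 + 0.0679 + 0.0902 + 0.0512 + 0.0004 = 0.2097
R0 < 1, so the population is declining.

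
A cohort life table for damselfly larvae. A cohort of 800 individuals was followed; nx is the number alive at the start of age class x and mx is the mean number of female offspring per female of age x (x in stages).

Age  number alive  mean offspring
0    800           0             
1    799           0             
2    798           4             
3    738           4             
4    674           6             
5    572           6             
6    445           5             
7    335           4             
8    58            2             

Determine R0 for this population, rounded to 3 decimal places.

21.626

lx = nx/n0 = nx/800: 1, 0.99875, 0.9975, 0.9225, 0.8425, 0.715, 0.55625, 0.41875, 0.0725
lx·mx by age: 0, 0, 3.99, 3.69, 5.055, 4.29, 2.78125, 1.675, 0.145
R0 = Σ lx·mx = 21.62625 → 21.626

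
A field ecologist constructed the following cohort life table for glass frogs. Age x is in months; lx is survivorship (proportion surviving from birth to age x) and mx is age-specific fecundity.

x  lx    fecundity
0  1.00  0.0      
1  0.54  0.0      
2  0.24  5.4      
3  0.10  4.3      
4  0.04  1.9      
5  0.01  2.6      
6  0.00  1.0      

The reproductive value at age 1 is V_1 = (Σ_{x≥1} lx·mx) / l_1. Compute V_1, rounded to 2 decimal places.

lx·mx for x ≥ 1: 0, 1.296, 0.43, 0.076, 0.026, 0 → sum = 1.828
V_1 = 1.828 / l_1 = 1.828 / 0.54 = 3.385185… → 3.39

3.39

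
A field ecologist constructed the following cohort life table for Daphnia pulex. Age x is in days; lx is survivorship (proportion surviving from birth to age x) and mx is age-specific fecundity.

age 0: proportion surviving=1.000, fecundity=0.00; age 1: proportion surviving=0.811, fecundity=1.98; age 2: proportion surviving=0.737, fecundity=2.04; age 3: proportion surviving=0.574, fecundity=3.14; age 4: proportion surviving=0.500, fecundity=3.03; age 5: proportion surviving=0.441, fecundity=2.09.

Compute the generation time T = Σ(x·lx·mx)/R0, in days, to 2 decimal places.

2.82

lx·mx: 0, 1.60578, 1.50348, 1.80236, 1.515, 0.92169 → R0 = 7.34831
x·lx·mx: 0, 1.60578, 3.00696, 5.40708, 6.06, 4.60845 → Σ = 20.68827
T = 20.68827 / 7.34831 = 2.815378… → 2.82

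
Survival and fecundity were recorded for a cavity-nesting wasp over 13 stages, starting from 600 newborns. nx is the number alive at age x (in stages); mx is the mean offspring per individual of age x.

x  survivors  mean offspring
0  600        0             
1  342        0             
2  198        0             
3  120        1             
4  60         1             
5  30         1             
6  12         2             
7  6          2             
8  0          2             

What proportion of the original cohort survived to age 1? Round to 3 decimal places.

0.570

l_1 = n_1/n_0 = 342/600 = 0.57 → 0.570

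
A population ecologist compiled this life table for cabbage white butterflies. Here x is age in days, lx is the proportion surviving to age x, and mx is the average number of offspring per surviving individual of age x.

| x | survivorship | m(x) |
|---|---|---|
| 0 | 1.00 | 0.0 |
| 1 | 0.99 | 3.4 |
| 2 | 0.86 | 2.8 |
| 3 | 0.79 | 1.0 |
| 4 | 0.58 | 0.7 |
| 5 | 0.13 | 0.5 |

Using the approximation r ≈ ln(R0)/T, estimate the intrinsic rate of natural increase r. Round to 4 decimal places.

R0 = Σ lx·mx = 0 + 3.366 + 2.408 + 0.79 + 0.406 + 0.065 = 7.035
Σ x·lx·mx = 12.501; T = 12.501/7.035 = 1.77697…
r ≈ ln(R0)/T = ln(7.035)/1.77697… = 1.097877… → 1.0979

1.0979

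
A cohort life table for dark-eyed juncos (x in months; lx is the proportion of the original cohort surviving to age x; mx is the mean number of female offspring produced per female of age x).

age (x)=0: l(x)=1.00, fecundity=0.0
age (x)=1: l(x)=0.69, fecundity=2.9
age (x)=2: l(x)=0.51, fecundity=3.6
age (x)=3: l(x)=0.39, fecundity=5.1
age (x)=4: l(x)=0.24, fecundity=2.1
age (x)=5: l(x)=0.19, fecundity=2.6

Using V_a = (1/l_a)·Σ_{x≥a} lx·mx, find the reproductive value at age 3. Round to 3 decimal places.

7.659

lx·mx for x ≥ 3: 1.989, 0.504, 0.494 → sum = 2.987
V_3 = 2.987 / l_3 = 2.987 / 0.39 = 7.658974… → 7.659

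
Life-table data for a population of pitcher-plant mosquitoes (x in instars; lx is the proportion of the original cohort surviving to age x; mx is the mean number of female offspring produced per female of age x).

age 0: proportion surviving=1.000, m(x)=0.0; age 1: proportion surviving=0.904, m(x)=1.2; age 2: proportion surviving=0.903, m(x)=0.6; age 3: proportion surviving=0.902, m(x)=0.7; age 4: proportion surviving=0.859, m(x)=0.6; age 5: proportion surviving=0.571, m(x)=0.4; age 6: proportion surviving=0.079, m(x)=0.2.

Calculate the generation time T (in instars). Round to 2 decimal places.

lx·mx: 0, 1.0848, 0.5418, 0.6314, 0.5154, 0.2284, 0.0158 → R0 = 3.0176
x·lx·mx: 0, 1.0848, 1.0836, 1.8942, 2.0616, 1.142, 0.0948 → Σ = 7.361
T = 7.361 / 3.0176 = 2.439356… → 2.44

2.44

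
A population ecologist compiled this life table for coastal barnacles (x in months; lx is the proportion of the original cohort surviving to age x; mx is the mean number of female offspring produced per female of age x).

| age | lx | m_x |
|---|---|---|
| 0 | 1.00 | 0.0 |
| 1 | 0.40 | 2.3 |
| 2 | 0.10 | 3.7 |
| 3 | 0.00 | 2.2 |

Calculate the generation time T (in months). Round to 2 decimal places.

1.29

lx·mx: 0, 0.92, 0.37, 0 → R0 = 1.29
x·lx·mx: 0, 0.92, 0.74, 0 → Σ = 1.66
T = 1.66 / 1.29 = 1.286822… → 1.29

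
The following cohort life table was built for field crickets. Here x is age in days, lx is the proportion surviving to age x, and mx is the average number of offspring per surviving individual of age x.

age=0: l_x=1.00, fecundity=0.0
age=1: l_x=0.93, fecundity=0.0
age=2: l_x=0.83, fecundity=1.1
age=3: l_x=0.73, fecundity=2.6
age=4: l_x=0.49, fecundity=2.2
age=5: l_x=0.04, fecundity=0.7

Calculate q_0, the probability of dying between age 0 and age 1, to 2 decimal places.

0.07

q_0 = (l_0 − l_1) / l_0 = (1 − 0.93) / 1
     = 0.07 / 1 = 0.07 → 0.07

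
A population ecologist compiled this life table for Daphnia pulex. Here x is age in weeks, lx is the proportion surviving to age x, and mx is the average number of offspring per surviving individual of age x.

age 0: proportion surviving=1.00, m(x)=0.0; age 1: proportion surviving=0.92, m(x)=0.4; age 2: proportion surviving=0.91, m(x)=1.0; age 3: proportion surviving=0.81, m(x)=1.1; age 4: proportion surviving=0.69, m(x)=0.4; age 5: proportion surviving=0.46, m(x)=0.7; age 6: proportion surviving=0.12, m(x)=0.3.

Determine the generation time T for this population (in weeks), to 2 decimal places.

2.78

lx·mx: 0, 0.368, 0.91, 0.891, 0.276, 0.322, 0.036 → R0 = 2.803
x·lx·mx: 0, 0.368, 1.82, 2.673, 1.104, 1.61, 0.216 → Σ = 7.791
T = 7.791 / 2.803 = 2.779522… → 2.78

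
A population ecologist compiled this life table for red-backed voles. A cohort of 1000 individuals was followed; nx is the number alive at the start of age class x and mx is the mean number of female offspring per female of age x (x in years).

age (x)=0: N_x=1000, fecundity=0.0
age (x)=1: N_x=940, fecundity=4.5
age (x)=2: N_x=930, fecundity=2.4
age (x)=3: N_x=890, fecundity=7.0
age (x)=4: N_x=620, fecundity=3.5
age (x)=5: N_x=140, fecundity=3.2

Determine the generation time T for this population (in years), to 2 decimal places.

lx = nx/n0 = nx/1000: 1, 0.94, 0.93, 0.89, 0.62, 0.14
lx·mx: 0, 4.23, 2.232, 6.23, 2.17, 0.448 → R0 = 15.31
x·lx·mx: 0, 4.23, 4.464, 18.69, 8.68, 2.24 → Σ = 38.304
T = 38.304 / 15.31 = 2.501894… → 2.50

2.50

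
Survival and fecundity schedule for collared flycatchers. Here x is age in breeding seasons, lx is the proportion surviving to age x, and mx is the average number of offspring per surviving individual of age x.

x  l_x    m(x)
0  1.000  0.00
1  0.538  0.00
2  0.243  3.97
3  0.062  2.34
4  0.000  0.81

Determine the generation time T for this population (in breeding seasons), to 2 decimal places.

2.13

lx·mx: 0, 0, 0.96471, 0.14508, 0 → R0 = 1.10979
x·lx·mx: 0, 0, 1.92942, 0.43524, 0 → Σ = 2.36466
T = 2.36466 / 1.10979 = 2.130727… → 2.13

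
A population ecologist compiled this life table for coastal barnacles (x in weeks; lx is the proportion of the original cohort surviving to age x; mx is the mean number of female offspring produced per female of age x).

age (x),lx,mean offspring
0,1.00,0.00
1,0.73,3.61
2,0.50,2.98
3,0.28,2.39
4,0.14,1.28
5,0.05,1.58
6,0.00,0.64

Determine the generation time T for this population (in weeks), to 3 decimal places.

1.729

lx·mx: 0, 2.6353, 1.49, 0.6692, 0.1792, 0.079, 0 → R0 = 5.0527
x·lx·mx: 0, 2.6353, 2.98, 2.0076, 0.7168, 0.395, 0 → Σ = 8.7347
T = 8.7347 / 5.0527 = 1.728719… → 1.729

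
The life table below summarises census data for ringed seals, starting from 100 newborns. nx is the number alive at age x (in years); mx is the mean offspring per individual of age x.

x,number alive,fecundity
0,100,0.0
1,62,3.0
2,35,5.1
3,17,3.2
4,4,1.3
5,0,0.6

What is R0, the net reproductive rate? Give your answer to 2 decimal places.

4.24

lx = nx/n0 = nx/100: 1, 0.62, 0.35, 0.17, 0.04, 0
lx·mx by age: 0, 1.86, 1.785, 0.544, 0.052, 0
R0 = Σ lx·mx = 4.241 → 4.24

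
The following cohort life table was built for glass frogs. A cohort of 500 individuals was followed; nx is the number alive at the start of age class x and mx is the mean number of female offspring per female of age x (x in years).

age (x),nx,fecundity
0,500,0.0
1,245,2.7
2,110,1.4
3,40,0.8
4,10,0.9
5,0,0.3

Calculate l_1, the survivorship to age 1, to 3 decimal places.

l_1 = n_1/n_0 = 245/500 = 0.49 → 0.490

0.490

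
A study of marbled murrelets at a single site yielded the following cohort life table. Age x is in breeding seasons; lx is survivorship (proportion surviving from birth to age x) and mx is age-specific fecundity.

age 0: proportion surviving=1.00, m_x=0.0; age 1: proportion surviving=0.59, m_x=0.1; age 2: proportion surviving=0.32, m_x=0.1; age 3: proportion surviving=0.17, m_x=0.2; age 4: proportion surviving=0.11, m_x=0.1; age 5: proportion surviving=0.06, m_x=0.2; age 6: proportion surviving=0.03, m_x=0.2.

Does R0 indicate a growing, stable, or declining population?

R0 = Σ lx·mx = 0 + 0.059 + 0.032 + 0.034 + 0.011 + 0.012 + 0.006 = 0.154
R0 < 1, so the population is declining.

declining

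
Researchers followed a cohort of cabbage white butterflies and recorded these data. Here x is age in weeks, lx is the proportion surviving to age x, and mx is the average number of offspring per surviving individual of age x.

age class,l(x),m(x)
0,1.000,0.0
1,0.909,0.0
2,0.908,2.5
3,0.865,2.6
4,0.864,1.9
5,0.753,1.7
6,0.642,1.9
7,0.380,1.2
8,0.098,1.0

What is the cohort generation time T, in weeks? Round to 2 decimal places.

lx·mx: 0, 0, 2.27, 2.249, 1.6416, 1.2801, 1.2198, 0.456, 0.098 → R0 = 9.2145
x·lx·mx: 0, 0, 4.54, 6.747, 6.5664, 6.4005, 7.3188, 3.192, 0.784 → Σ = 35.5487
T = 35.5487 / 9.2145 = 3.857909… → 3.86

3.86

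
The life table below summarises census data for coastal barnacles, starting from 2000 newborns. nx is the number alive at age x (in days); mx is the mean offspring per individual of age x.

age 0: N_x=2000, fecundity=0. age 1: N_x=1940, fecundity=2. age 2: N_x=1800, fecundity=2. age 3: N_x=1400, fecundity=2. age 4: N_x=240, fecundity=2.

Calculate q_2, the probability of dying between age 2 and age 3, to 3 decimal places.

0.222

lx = nx/n0 = nx/2000: 1, 0.97, 0.9, 0.7, 0.12
q_2 = (l_2 − l_3) / l_2 = (0.9 − 0.7) / 0.9
     = 0.2 / 0.9 = 0.222222… → 0.222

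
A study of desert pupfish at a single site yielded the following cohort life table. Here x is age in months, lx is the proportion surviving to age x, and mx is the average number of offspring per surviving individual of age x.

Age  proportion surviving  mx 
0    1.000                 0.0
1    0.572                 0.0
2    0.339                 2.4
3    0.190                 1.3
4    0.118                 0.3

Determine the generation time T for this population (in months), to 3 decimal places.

2.290

lx·mx: 0, 0, 0.8136, 0.247, 0.0354 → R0 = 1.096
x·lx·mx: 0, 0, 1.6272, 0.741, 0.1416 → Σ = 2.5098
T = 2.5098 / 1.096 = 2.289964… → 2.290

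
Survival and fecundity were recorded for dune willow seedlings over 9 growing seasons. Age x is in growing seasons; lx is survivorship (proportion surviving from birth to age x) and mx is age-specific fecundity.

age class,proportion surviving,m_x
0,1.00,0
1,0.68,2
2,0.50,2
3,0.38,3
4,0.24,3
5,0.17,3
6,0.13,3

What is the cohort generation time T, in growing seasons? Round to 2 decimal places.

2.84

lx·mx: 0, 1.36, 1, 1.14, 0.72, 0.51, 0.39 → R0 = 5.12
x·lx·mx: 0, 1.36, 2, 3.42, 2.88, 2.55, 2.34 → Σ = 14.55
T = 14.55 / 5.12 = 2.841797… → 2.84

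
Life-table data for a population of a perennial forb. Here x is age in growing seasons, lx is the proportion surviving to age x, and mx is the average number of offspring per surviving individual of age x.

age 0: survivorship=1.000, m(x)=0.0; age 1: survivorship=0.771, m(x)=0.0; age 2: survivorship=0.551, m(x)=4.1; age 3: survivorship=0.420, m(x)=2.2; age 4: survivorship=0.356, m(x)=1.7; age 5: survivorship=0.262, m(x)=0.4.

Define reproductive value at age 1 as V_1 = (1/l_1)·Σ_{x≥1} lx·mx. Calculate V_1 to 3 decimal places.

5.049

lx·mx for x ≥ 1: 0, 2.2591, 0.924, 0.6052, 0.1048 → sum = 3.8931
V_1 = 3.8931 / l_1 = 3.8931 / 0.771 = 5.049416… → 5.049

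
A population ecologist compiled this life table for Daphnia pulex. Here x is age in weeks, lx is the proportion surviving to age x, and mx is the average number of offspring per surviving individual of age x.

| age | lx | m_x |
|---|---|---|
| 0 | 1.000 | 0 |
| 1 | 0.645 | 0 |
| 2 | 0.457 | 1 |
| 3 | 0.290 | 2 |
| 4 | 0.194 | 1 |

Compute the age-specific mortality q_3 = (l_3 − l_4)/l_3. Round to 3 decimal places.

0.331

q_3 = (l_3 − l_4) / l_3 = (0.29 − 0.194) / 0.29
     = 0.096 / 0.29 = 0.331034… → 0.331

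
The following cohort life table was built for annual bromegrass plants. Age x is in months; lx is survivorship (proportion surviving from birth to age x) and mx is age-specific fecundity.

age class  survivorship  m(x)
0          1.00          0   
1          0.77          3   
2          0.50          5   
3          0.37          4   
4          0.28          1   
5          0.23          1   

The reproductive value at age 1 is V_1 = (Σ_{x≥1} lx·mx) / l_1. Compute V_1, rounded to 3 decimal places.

8.831

lx·mx for x ≥ 1: 2.31, 2.5, 1.48, 0.28, 0.23 → sum = 6.8
V_1 = 6.8 / l_1 = 6.8 / 0.77 = 8.831169… → 8.831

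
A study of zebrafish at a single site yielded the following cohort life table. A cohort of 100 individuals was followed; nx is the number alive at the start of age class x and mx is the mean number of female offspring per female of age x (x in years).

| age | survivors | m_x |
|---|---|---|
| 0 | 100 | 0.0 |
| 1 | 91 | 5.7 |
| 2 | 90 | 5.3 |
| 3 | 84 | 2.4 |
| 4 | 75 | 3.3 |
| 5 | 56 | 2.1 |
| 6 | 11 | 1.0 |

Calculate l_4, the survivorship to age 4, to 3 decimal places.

l_4 = n_4/n_0 = 75/100 = 0.75 → 0.750

0.750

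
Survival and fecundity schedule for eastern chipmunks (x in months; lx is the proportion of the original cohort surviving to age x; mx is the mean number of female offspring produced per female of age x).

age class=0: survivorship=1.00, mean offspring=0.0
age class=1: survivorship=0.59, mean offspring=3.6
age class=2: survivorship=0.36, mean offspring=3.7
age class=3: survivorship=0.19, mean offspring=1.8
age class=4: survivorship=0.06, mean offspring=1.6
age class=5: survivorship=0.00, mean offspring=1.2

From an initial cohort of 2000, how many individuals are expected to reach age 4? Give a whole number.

Expected survivors = N0 · l_4 = 2000 × 0.06 = 120 → 120

120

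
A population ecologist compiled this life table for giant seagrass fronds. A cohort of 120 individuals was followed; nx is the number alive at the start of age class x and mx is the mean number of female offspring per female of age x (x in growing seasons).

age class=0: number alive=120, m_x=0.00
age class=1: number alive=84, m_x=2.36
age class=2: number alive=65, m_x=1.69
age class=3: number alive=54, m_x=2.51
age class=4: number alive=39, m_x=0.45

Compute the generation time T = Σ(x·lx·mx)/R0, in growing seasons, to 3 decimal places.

lx = nx/n0 = nx/120: 1, 0.7, 0.54167…, 0.45, 0.325
lx·mx: 0, 1.652, 0.915417…, 1.1295, 0.14625 → R0 = 3.843167…
x·lx·mx: 0, 1.652, 1.830833…, 3.3885, 0.585 → Σ = 7.456333…
T = 7.456333… / 3.843167… = 1.940154… → 1.940

1.940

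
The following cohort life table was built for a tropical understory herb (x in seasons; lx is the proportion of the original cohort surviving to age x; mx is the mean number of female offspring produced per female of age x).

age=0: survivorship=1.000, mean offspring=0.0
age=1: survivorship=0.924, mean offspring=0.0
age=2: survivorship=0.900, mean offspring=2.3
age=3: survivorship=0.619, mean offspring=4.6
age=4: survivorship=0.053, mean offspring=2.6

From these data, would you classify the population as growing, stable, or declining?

growing

R0 = Σ lx·mx = 0 + 0 + 2.07 + 2.8474 + 0.1378 = 5.0552
R0 > 1, so the population is growing.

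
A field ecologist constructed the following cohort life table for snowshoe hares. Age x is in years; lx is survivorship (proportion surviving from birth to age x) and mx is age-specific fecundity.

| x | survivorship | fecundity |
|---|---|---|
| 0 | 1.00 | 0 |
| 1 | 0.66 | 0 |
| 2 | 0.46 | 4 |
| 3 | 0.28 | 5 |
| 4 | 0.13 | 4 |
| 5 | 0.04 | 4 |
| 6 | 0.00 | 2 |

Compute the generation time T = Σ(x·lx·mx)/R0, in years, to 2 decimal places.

lx·mx: 0, 0, 1.84, 1.4, 0.52, 0.16, 0 → R0 = 3.92
x·lx·mx: 0, 0, 3.68, 4.2, 2.08, 0.8, 0 → Σ = 10.76
T = 10.76 / 3.92 = 2.744898… → 2.74

2.74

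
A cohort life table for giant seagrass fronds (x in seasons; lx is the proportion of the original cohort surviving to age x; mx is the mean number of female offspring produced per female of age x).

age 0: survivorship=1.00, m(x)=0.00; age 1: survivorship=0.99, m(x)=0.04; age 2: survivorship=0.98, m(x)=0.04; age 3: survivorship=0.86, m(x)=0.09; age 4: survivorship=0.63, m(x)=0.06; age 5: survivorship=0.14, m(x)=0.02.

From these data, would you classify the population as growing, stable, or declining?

R0 = Σ lx·mx = 0 + 0.0396 + 0.0392 + 0.0774 + 0.0378 + 0.0028 = 0.1968
R0 < 1, so the population is declining.

declining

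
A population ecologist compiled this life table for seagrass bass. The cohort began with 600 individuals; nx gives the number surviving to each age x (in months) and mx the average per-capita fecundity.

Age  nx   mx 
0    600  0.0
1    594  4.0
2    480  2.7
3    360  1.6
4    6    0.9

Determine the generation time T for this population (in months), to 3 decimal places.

lx = nx/n0 = nx/600: 1, 0.99, 0.8, 0.6, 0.01
lx·mx: 0, 3.96, 2.16, 0.96, 0.009 → R0 = 7.089
x·lx·mx: 0, 3.96, 4.32, 2.88, 0.036 → Σ = 11.196
T = 11.196 / 7.089 = 1.579348… → 1.579

1.579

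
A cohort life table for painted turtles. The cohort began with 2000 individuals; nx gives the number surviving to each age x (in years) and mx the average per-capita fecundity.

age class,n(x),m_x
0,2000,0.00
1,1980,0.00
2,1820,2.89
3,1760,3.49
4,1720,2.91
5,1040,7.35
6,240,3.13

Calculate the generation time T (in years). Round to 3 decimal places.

3.697

lx = nx/n0 = nx/2000: 1, 0.99, 0.91, 0.88, 0.86, 0.52, 0.12
lx·mx: 0, 0, 2.6299, 3.0712, 2.5026, 3.822, 0.3756 → R0 = 12.4013
x·lx·mx: 0, 0, 5.2598, 9.2136, 10.0104, 19.11, 2.2536 → Σ = 45.8474
T = 45.8474 / 12.4013 = 3.696983… → 3.697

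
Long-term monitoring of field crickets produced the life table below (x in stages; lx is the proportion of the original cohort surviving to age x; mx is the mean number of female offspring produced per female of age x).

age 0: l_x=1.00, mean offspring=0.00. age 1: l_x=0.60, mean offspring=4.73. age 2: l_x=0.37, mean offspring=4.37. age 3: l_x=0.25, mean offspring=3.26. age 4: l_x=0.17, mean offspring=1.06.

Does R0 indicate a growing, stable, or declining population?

R0 = Σ lx·mx = 0 + 2.838 + 1.6169 + 0.815 + 0.1802 = 5.4501
R0 > 1, so the population is growing.

growing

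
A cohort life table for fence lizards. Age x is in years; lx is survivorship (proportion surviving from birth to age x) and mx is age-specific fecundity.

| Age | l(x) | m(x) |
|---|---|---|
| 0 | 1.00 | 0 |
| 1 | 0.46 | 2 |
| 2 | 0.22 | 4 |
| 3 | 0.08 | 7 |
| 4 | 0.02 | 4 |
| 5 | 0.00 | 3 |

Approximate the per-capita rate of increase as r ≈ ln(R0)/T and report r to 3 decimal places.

R0 = Σ lx·mx = 0 + 0.92 + 0.88 + 0.56 + 0.08 + 0 = 2.44
Σ x·lx·mx = 4.68; T = 4.68/2.44 = 1.91803…
r ≈ ln(R0)/T = ln(2.44)/1.91803… = 0.46506… → 0.465

0.465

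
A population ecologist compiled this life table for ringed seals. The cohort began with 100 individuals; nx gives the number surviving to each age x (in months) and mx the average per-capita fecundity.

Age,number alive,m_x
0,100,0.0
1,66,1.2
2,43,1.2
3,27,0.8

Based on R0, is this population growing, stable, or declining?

growing

lx = nx/n0 = nx/100: 1, 0.66, 0.43, 0.27
R0 = Σ lx·mx = 0 + 0.792 + 0.516 + 0.216 = 1.524
R0 > 1, so the population is growing.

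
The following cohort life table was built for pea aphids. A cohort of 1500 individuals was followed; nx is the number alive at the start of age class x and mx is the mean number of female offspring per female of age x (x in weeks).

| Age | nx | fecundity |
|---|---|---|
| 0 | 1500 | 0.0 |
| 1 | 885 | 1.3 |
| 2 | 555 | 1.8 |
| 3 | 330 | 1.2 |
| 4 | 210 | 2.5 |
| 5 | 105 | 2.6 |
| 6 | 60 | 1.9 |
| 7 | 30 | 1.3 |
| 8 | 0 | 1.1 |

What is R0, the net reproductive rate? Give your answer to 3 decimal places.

lx = nx/n0 = nx/1500: 1, 0.59, 0.37, 0.22, 0.14, 0.07, 0.04, 0.02, 0
lx·mx by age: 0, 0.767, 0.666, 0.264, 0.35, 0.182, 0.076, 0.026, 0
R0 = Σ lx·mx = 2.331 → 2.331

2.331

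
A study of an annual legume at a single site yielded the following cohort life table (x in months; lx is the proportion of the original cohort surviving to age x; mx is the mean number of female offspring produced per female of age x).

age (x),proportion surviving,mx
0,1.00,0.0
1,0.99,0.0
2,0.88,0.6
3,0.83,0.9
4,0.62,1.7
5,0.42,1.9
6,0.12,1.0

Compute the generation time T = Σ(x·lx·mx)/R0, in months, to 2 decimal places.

3.76

lx·mx: 0, 0, 0.528, 0.747, 1.054, 0.798, 0.12 → R0 = 3.247
x·lx·mx: 0, 0, 1.056, 2.241, 4.216, 3.99, 0.72 → Σ = 12.223
T = 12.223 / 3.247 = 3.764398… → 3.76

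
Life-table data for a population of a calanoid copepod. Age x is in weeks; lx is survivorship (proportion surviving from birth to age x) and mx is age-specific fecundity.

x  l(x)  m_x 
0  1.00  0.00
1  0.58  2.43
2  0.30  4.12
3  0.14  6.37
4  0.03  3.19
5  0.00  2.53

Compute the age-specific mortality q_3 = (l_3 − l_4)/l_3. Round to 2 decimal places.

q_3 = (l_3 − l_4) / l_3 = (0.14 − 0.03) / 0.14
     = 0.11 / 0.14 = 0.785714… → 0.79

0.79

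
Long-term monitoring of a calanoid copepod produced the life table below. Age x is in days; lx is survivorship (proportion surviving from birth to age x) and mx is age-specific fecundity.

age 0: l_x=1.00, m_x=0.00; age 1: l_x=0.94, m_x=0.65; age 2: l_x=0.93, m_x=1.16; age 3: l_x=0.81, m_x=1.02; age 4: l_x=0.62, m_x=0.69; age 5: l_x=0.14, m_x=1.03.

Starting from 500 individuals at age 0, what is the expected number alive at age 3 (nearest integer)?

405

Expected survivors = N0 · l_3 = 500 × 0.81 = 405 → 405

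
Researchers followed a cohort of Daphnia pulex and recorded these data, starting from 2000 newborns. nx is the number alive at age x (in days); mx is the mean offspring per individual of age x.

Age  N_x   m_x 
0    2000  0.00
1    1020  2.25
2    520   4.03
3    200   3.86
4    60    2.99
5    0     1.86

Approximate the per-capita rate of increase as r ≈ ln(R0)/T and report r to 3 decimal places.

lx = nx/n0 = nx/2000: 1, 0.51, 0.26, 0.1, 0.03, 0
R0 = Σ lx·mx = 0 + 1.1475 + 1.0478 + 0.386 + 0.0897 + 0 = 2.671
Σ x·lx·mx = 4.7599; T = 4.7599/2.671 = 1.78207…
r ≈ ln(R0)/T = ln(2.671)/1.78207… = 0.5513… → 0.551

0.551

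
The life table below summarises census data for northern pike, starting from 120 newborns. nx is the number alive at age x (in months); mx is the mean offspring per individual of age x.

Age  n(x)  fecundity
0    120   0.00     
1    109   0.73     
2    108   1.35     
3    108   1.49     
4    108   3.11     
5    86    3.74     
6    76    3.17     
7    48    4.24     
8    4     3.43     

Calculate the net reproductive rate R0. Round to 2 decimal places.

12.52

lx = nx/n0 = nx/120: 1, 0.90833…, 0.9, 0.9, 0.9, 0.71667…, 0.63333…, 0.4, 0.03333…
lx·mx by age: 0, 0.663083…, 1.215, 1.341, 2.799, 2.680333…, 2.007667…, 1.696, 0.114333…
R0 = Σ lx·mx = 12.516417… → 12.52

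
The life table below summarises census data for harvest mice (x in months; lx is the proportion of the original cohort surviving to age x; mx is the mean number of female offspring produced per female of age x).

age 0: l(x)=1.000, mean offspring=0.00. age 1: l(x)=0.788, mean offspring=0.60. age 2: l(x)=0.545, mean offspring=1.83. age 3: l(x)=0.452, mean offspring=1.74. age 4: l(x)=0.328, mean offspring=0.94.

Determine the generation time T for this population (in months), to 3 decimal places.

2.363

lx·mx: 0, 0.4728, 0.99735, 0.78648, 0.30832 → R0 = 2.56495
x·lx·mx: 0, 0.4728, 1.9947, 2.35944, 1.23328 → Σ = 6.06022
T = 6.06022 / 2.56495 = 2.362705… → 2.363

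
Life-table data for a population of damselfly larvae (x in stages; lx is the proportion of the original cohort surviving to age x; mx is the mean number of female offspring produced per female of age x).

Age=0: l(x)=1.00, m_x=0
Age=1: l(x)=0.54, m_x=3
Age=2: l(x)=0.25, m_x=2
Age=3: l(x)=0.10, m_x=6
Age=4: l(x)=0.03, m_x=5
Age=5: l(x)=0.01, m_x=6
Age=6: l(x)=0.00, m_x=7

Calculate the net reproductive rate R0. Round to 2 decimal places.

lx·mx by age: 0, 1.62, 0.5, 0.6, 0.15, 0.06, 0
R0 = Σ lx·mx = 2.93 → 2.93

2.93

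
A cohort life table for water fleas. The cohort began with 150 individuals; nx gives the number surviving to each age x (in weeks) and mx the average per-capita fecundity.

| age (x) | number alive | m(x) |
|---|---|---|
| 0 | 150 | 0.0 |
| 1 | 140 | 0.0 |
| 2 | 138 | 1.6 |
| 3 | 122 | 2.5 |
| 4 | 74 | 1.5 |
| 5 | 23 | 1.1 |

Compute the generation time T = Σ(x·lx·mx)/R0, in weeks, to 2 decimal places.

lx = nx/n0 = nx/150: 1, 0.93333…, 0.92, 0.81333…, 0.49333…, 0.15333…
lx·mx: 0, 0, 1.472, 2.033333…, 0.74…, 0.168667… → R0 = 4.414…
x·lx·mx: 0, 0, 2.944, 6.1…, 2.96…, 0.843333… → Σ = 12.847333…
T = 12.847333… / 4.414… = 2.910588… → 2.91

2.91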